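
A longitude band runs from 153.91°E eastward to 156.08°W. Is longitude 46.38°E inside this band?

Band width going east from +153.91° to -156.08°: ((-156.08 − 153.91) mod 360) = 50.01°.
Offset of +46.38° east of the west edge: ((46.38 − 153.91) mod 360) = 252.47°.
252.47° > 50.01° ⇒ outside.

No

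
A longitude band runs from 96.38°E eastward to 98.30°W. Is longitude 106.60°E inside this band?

Band width going east from +96.38° to -98.30°: ((-98.30 − 96.38) mod 360) = 165.32°.
Offset of +106.60° east of the west edge: ((106.60 − 96.38) mod 360) = 10.22°.
10.22° ≤ 165.32° ⇒ inside.

Yes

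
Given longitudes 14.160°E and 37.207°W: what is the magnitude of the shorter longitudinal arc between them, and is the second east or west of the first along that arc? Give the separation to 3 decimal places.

51.367° west

Raw difference: -37.207 − 14.160 = -51.367°.
Normalise into (−180°, 180°]: -51.367° stays -51.367°.
Negative ⇒ the second point lies to the west; separation 51.367°.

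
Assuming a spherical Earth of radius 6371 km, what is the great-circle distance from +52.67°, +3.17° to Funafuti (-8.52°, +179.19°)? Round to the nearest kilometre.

Δλ = 179.19 − 3.17 = 176.02°.
Δφ = -8.52 − 52.67 = -61.19°.
a = sin²(Δφ/2) + cos φ₁ · cos φ₂ · sin²(Δλ/2) = 0.858036.
c = 2·atan2(√a, √(1−a)) = 2.36896 rad → d = 6371·c ≈ 15092.62 km.

15093 km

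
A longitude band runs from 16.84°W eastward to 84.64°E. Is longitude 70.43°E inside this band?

Yes

Band width going east from -16.84° to +84.64°: ((84.64 − -16.84) mod 360) = 101.48°.
Offset of +70.43° east of the west edge: ((70.43 − -16.84) mod 360) = 87.27°.
87.27° ≤ 101.48° ⇒ inside.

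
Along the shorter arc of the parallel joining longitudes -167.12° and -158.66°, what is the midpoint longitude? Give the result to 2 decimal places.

-162.89°

Signed shortest Δλ from -167.12° to -158.66° is +8.46°.
Midpoint longitude = -167.12° + (+8.46°)/2 = -167.12° + 4.23° = -162.89°.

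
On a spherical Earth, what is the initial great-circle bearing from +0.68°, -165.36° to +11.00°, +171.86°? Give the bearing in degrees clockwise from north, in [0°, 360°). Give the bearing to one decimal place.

Δλ = 171.86 − -165.36 = 337.22°; wrapped into (−180°, 180°]: -22.78°.
θ = atan2( sin Δλ · cos φ₂ , cos φ₁ · sin φ₂ − sin φ₁ · cos φ₂ · cos Δλ )
  = atan2(-0.38008, 0.18005) = -64.652° → normalised to [0°, 360°): 295.348°.

295.3°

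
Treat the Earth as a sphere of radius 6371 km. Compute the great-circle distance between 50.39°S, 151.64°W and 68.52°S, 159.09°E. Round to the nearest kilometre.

Δλ = 159.09 − -151.64 = 310.73°; wrapped into (−180°, 180°]: -49.27°.
Δφ = -68.52 − -50.39 = -18.13°.
a = sin²(Δφ/2) + cos φ₁ · cos φ₂ · sin²(Δλ/2) = 0.065388.
c = 2·atan2(√a, √(1−a)) = 0.51716 rad → d = 6371·c ≈ 3294.85 km.

3295 km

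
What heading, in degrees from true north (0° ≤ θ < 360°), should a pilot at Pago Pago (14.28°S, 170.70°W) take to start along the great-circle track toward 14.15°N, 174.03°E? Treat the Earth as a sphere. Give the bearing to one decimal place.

331.4°

Δλ = 174.03 − -170.70 = 344.73°; wrapped into (−180°, 180°]: -15.27°.
θ = atan2( sin Δλ · cos φ₂ , cos φ₁ · sin φ₂ − sin φ₁ · cos φ₂ · cos Δλ )
  = atan2(-0.25538, 0.46764) = -28.639° → normalised to [0°, 360°): 331.361°.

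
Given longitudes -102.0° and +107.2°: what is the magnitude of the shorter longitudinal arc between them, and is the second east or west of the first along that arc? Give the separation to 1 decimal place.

150.8° west

Raw difference: 107.2 − -102.0 = 209.2°.
Normalise into (−180°, 180°]: 209.2° − 360° = -150.8°.
Negative ⇒ the second point lies to the west; separation 150.8°.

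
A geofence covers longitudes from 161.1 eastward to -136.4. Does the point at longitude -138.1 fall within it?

Yes

Band width going east from +161.1° to -136.4°: ((-136.4 − 161.1) mod 360) = 62.5°.
Offset of -138.1° east of the west edge: ((-138.1 − 161.1) mod 360) = 60.8°.
60.8° ≤ 62.5° ⇒ inside.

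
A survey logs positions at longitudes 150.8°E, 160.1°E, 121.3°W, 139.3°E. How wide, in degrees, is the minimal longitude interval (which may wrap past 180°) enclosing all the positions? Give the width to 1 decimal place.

99.4°

Sort the longitudes: -121.3°, +139.3°, +150.8°, +160.1°.
Eastward gaps between consecutive values (wrapping around): 260.6°, 11.5°, 9.3°, 78.6°.
Largest gap = 260.6° ⇒ minimal covering band is its complement: 360° − 260.6° = 99.4°.
Band runs from +139.3° eastward to -121.3°, crossing the antimeridian.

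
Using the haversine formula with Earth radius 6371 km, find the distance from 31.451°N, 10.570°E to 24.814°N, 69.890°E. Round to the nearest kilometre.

5795 km

Δλ = 69.890 − 10.570 = 59.320°.
Δφ = 24.814 − 31.451 = -6.637°.
a = sin²(Δφ/2) + cos φ₁ · cos φ₂ · sin²(Δλ/2) = 0.192967.
c = 2·atan2(√a, √(1−a)) = 0.90959 rad → d = 6371·c ≈ 5795.02 km.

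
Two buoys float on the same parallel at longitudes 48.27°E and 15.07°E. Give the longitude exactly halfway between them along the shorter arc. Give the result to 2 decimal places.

31.67°E

Signed shortest Δλ from +48.27° to +15.07° is -33.20°.
Midpoint longitude = +48.27° + (-33.20°)/2 = +48.27° − 16.60° = +31.67°.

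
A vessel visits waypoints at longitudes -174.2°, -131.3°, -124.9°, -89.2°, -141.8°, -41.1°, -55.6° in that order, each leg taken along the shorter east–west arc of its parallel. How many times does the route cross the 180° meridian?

Leg 1: -174.2° → -131.3°, shortest Δλ = 42.9° (east) — does not cross 180°.
Leg 2: -131.3° → -124.9°, shortest Δλ = 6.4° (east) — does not cross 180°.
Leg 3: -124.9° → -89.2°, shortest Δλ = 35.7° (east) — does not cross 180°.
Leg 4: -89.2° → -141.8°, shortest Δλ = -52.6° (west) — does not cross 180°.
Leg 5: -141.8° → -41.1°, shortest Δλ = 100.7° (east) — does not cross 180°.
Leg 6: -41.1° → -55.6°, shortest Δλ = -14.5° (west) — does not cross 180°.
Total crossings: 0.

0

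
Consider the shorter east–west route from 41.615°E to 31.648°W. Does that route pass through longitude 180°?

Signed shortest Δλ = ((-31.648 − 41.615 + 180) mod 360) − 180 = -73.263°.
Going west by 73.263° from +41.615° reaches -31.648° without touching 180°.

No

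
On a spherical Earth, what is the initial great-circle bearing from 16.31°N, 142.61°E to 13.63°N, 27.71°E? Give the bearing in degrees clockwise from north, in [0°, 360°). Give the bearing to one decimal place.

291.2°

Δλ = 27.71 − 142.61 = -114.90°.
θ = atan2( sin Δλ · cos φ₂ , cos φ₁ · sin φ₂ − sin φ₁ · cos φ₂ · cos Δλ )
  = atan2(-0.88150, 0.34108) = -68.847° → normalised to [0°, 360°): 291.153°.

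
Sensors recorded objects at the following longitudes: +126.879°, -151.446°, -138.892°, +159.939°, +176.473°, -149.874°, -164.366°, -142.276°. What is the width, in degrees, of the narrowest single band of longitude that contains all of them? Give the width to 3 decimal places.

Sort the longitudes: -164.366°, -151.446°, -149.874°, -142.276°, -138.892°, +126.879°, +159.939°, +176.473°.
Eastward gaps between consecutive values (wrapping around): 12.920°, 1.572°, 7.598°, 3.384°, 265.771°, 33.060°, 16.534°, 19.161°.
Largest gap = 265.771° ⇒ minimal covering band is its complement: 360° − 265.771° = 94.229°.
Band runs from +126.879° eastward to -138.892°, crossing the antimeridian.

94.229°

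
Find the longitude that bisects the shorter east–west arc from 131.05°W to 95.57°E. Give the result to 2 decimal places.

Signed shortest Δλ from -131.05° to +95.57° is -133.38°.
Midpoint longitude = -131.05° + (-133.38°)/2 = -131.05° − 66.69° = -197.74°.
Normalise into (−180°, 180°]: +162.26°.
(The naïve average (-131.05 + +95.57)/2 = -17.74° is on the wrong side of the globe.)

162.26°E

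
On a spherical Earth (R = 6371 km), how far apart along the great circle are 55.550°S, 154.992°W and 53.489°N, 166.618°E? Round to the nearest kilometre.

12622 km

Δλ = 166.618 − -154.992 = 321.610°; wrapped into (−180°, 180°]: -38.390°.
Δφ = 53.489 − -55.550 = 109.039°.
a = sin²(Δφ/2) + cos φ₁ · cos φ₂ · sin²(Δλ/2) = 0.699489.
c = 2·atan2(√a, √(1−a)) = 1.98120 rad → d = 6371·c ≈ 12622.21 km.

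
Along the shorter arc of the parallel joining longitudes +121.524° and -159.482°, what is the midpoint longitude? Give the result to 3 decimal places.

+161.021°

Signed shortest Δλ from +121.524° to -159.482° is +78.994°.
Midpoint longitude = +121.524° + (+78.994°)/2 = +121.524° + 39.497° = +161.021°.
(The naïve average (+121.524 + -159.482)/2 = -18.979° is on the wrong side of the globe.)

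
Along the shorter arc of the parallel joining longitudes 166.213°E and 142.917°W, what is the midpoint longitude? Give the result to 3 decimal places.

Signed shortest Δλ from +166.213° to -142.917° is +50.870°.
Midpoint longitude = +166.213° + (+50.870°)/2 = +166.213° + 25.435° = +191.648°.
Normalise into (−180°, 180°]: -168.352°.
(The naïve average (+166.213 + -142.917)/2 = 11.648° is on the wrong side of the globe.)

168.352°W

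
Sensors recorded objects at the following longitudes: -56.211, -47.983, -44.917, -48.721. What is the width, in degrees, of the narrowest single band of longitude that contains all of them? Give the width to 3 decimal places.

Sort the longitudes: -56.211°, -48.721°, -47.983°, -44.917°.
Eastward gaps between consecutive values (wrapping around): 7.490°, 0.738°, 3.066°, 348.706°.
Largest gap = 348.706° ⇒ minimal covering band is its complement: 360° − 348.706° = 11.294°.
Band runs from -56.211° eastward to -44.917°.

11.294°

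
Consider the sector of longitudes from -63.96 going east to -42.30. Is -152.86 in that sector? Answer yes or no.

Band width going east from -63.96° to -42.30°: ((-42.30 − -63.96) mod 360) = 21.66°.
Offset of -152.86° east of the west edge: ((-152.86 − -63.96) mod 360) = 271.10°.
271.10° > 21.66° ⇒ outside.

No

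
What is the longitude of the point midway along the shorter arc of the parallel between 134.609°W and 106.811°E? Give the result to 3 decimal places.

Signed shortest Δλ from -134.609° to +106.811° is -118.580°.
Midpoint longitude = -134.609° + (-118.580°)/2 = -134.609° − 59.290° = -193.899°.
Normalise into (−180°, 180°]: +166.101°.
(The naïve average (-134.609 + +106.811)/2 = -13.899° is on the wrong side of the globe.)

166.101°E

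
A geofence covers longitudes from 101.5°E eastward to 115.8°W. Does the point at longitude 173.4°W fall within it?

Yes

Band width going east from +101.5° to -115.8°: ((-115.8 − 101.5) mod 360) = 142.7°.
Offset of -173.4° east of the west edge: ((-173.4 − 101.5) mod 360) = 85.1°.
85.1° ≤ 142.7° ⇒ inside.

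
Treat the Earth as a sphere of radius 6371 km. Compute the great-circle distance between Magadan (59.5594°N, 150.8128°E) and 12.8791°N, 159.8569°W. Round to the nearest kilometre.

Δλ = -159.8569 − 150.8128 = -310.6697°; wrapped into (−180°, 180°]: 49.3303°.
Δφ = 12.8791 − 59.5594 = -46.6803°.
a = sin²(Δφ/2) + cos φ₁ · cos φ₂ · sin²(Δλ/2) = 0.242979.
c = 2·atan2(√a, √(1−a)) = 1.03091 rad → d = 6371·c ≈ 6567.90 km.

6568 km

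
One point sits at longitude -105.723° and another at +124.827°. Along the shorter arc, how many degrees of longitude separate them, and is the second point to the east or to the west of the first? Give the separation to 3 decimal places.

Raw difference: 124.827 − -105.723 = 230.55°.
Normalise into (−180°, 180°]: 230.55° − 360° = -129.45°.
Negative ⇒ the second point lies to the west; separation 129.450°.

129.450° west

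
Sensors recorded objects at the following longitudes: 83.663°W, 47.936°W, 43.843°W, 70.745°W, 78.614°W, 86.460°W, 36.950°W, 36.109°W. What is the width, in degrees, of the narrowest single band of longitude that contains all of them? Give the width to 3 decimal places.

50.351°

Sort the longitudes: -86.460°, -83.663°, -78.614°, -70.745°, -47.936°, -43.843°, -36.950°, -36.109°.
Eastward gaps between consecutive values (wrapping around): 2.797°, 5.049°, 7.869°, 22.809°, 4.093°, 6.893°, 0.841°, 309.649°.
Largest gap = 309.649° ⇒ minimal covering band is its complement: 360° − 309.649° = 50.351°.
Band runs from -86.460° eastward to -36.109°.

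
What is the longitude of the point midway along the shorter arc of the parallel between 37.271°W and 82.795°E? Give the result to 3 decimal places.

Signed shortest Δλ from -37.271° to +82.795° is +120.066°.
Midpoint longitude = -37.271° + (+120.066°)/2 = -37.271° + 60.033° = +22.762°.

22.762°E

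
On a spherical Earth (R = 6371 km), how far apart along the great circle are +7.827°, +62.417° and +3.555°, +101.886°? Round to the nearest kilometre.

Δλ = 101.886 − 62.417 = 39.469°.
Δφ = 3.555 − 7.827 = -4.272°.
a = sin²(Δφ/2) + cos φ₁ · cos φ₂ · sin²(Δλ/2) = 0.114125.
c = 2·atan2(√a, √(1−a)) = 0.68921 rad → d = 6371·c ≈ 4390.95 km.

4391 km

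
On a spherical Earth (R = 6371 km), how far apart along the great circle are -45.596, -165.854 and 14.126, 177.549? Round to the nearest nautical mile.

3697 nmi

Δλ = 177.549 − -165.854 = 343.403°; wrapped into (−180°, 180°]: -16.597°.
Δφ = 14.126 − -45.596 = 59.722°.
a = sin²(Δφ/2) + cos φ₁ · cos φ₂ · sin²(Δλ/2) = 0.262037.
c = 2·atan2(√a, √(1−a)) = 1.07478 rad → d = 6371·c ≈ 6847.42 km ≈ 3697.31 nmi.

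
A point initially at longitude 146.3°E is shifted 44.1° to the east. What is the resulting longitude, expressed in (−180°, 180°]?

Start at +146.3°; shift +44.1° → +190.4°.
+190.4° lies outside (−180°, 180°]; subtract 360° → -169.6°.

169.6°W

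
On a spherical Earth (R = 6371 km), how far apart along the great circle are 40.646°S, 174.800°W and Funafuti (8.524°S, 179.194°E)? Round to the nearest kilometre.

Δλ = 179.194 − -174.800 = 353.994°; wrapped into (−180°, 180°]: -6.006°.
Δφ = -8.524 − -40.646 = 32.122°.
a = sin²(Δφ/2) + cos φ₁ · cos φ₂ · sin²(Δλ/2) = 0.078600.
c = 2·atan2(√a, √(1−a)) = 0.56833 rad → d = 6371·c ≈ 3620.85 km.

3621 km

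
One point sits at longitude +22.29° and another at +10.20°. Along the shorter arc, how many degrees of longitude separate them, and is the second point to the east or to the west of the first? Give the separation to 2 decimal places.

Raw difference: 10.20 − 22.29 = -12.09°.
Normalise into (−180°, 180°]: -12.09° stays -12.09°.
Negative ⇒ the second point lies to the west; separation 12.09°.

12.09° west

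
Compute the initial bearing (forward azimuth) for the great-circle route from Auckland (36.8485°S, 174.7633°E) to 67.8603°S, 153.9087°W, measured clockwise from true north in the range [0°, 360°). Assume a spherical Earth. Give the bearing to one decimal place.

Δλ = -153.9087 − 174.7633 = -328.6720°; wrapped into (−180°, 180°]: 31.3280°.
θ = atan2( sin Δλ · cos φ₂ , cos φ₁ · sin φ₂ − sin φ₁ · cos φ₂ · cos Δλ )
  = atan2(0.19595, -0.54817) = 160.330° → normalised to [0°, 360°): 160.330°.

160.3°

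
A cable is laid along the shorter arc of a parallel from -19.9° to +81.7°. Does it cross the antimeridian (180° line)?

No

Signed shortest Δλ = ((81.7 − -19.9 + 180) mod 360) − 180 = 101.6°.
Going east by 101.6° from -19.9° reaches +81.7° without touching 180°.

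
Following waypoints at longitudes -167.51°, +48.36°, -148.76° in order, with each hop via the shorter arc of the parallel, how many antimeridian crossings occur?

Leg 1: -167.51° → +48.36°, shortest Δλ = -144.13° (west) — crosses 180°.
Leg 2: +48.36° → -148.76°, shortest Δλ = 162.88° (east) — crosses 180°.
Total crossings: 2.

2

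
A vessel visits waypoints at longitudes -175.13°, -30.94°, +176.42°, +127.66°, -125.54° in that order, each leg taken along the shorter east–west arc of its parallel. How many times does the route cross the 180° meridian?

Leg 1: -175.13° → -30.94°, shortest Δλ = 144.19° (east) — does not cross 180°.
Leg 2: -30.94° → +176.42°, shortest Δλ = -152.64° (west) — crosses 180°.
Leg 3: +176.42° → +127.66°, shortest Δλ = -48.76° (west) — does not cross 180°.
Leg 4: +127.66° → -125.54°, shortest Δλ = 106.8° (east) — crosses 180°.
Total crossings: 2.

2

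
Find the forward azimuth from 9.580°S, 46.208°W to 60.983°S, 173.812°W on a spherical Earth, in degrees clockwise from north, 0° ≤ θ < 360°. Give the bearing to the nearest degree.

Δλ = -173.812 − -46.208 = -127.604°.
θ = atan2( sin Δλ · cos φ₂ , cos φ₁ · sin φ₂ − sin φ₁ · cos φ₂ · cos Δλ )
  = atan2(-0.38429, -0.91154) = -157.140° → normalised to [0°, 360°): 202.860°.

203°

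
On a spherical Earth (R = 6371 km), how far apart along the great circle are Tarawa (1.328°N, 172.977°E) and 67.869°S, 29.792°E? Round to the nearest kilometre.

Δλ = 29.792 − 172.977 = -143.185°.
Δφ = -67.869 − 1.328 = -69.197°.
a = sin²(Δφ/2) + cos φ₁ · cos φ₂ · sin²(Δλ/2) = 0.661492.
c = 2·atan2(√a, √(1−a)) = 1.89968 rad → d = 6371·c ≈ 12102.84 km.

12103 km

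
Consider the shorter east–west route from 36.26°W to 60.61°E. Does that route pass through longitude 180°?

No

Signed shortest Δλ = ((60.61 − -36.26 + 180) mod 360) − 180 = 96.87°.
Going east by 96.87° from -36.26° reaches +60.61° without touching 180°.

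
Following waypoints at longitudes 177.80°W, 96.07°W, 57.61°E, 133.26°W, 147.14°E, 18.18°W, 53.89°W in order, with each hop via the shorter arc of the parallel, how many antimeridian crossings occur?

2

Leg 1: -177.80° → -96.07°, shortest Δλ = 81.73° (east) — does not cross 180°.
Leg 2: -96.07° → +57.61°, shortest Δλ = 153.68° (east) — does not cross 180°.
Leg 3: +57.61° → -133.26°, shortest Δλ = 169.13° (east) — crosses 180°.
Leg 4: -133.26° → +147.14°, shortest Δλ = -79.6° (west) — crosses 180°.
Leg 5: +147.14° → -18.18°, shortest Δλ = -165.32° (west) — does not cross 180°.
Leg 6: -18.18° → -53.89°, shortest Δλ = -35.71° (west) — does not cross 180°.
Total crossings: 2.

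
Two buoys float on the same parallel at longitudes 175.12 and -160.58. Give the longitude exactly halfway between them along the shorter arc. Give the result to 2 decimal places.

Signed shortest Δλ from +175.12° to -160.58° is +24.30°.
Midpoint longitude = +175.12° + (+24.30°)/2 = +175.12° + 12.15° = +187.27°.
Normalise into (−180°, 180°]: -172.73°.
(The naïve average (+175.12 + -160.58)/2 = 7.27° is on the wrong side of the globe.)

-172.73°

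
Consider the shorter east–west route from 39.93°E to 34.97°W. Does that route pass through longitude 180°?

No

Signed shortest Δλ = ((-34.97 − 39.93 + 180) mod 360) − 180 = -74.9°.
Going west by 74.9° from +39.93° reaches -34.97° without touching 180°.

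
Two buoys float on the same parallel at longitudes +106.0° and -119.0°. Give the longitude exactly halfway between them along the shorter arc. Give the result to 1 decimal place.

Signed shortest Δλ from +106.0° to -119.0° is +135.0°.
Midpoint longitude = +106.0° + (+135.0°)/2 = +106.0° + 67.5° = +173.5°.
(The naïve average (+106.0 + -119.0)/2 = -6.5° is on the wrong side of the globe.)

+173.5°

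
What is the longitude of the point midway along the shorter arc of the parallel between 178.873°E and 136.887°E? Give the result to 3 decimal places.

157.880°E

Signed shortest Δλ from +178.873° to +136.887° is -41.986°.
Midpoint longitude = +178.873° + (-41.986°)/2 = +178.873° − 20.993° = +157.880°.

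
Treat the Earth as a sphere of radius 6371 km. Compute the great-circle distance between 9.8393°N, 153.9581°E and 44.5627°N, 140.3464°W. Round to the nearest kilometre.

Δλ = -140.3464 − 153.9581 = -294.3045°; wrapped into (−180°, 180°]: 65.6955°.
Δφ = 44.5627 − 9.8393 = 34.7234°.
a = sin²(Δφ/2) + cos φ₁ · cos φ₂ · sin²(Δλ/2) = 0.295578.
c = 2·atan2(√a, √(1−a)) = 1.14961 rad → d = 6371·c ≈ 7324.17 km.

7324 km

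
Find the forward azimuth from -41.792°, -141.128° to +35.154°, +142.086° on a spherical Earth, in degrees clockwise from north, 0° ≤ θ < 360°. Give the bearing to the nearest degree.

Δλ = 142.086 − -141.128 = 283.214°; wrapped into (−180°, 180°]: -76.786°.
θ = atan2( sin Δλ · cos φ₂ , cos φ₁ · sin φ₂ − sin φ₁ · cos φ₂ · cos Δλ )
  = atan2(-0.79596, 0.55383) = -55.170° → normalised to [0°, 360°): 304.830°.

305°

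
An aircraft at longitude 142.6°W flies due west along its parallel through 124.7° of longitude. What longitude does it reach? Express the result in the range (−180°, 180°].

Start at -142.6°; shift −124.7° → -267.3°.
-267.3° lies outside (−180°, 180°]; add 360° → +92.7°.

92.7°E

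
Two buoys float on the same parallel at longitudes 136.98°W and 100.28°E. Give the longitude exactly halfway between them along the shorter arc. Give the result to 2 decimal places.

Signed shortest Δλ from -136.98° to +100.28° is -122.74°.
Midpoint longitude = -136.98° + (-122.74°)/2 = -136.98° − 61.37° = -198.35°.
Normalise into (−180°, 180°]: +161.65°.
(The naïve average (-136.98 + +100.28)/2 = -18.35° is on the wrong side of the globe.)

161.65°E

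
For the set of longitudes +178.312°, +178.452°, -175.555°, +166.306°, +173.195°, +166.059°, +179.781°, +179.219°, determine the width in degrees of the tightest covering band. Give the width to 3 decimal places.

18.386°

Sort the longitudes: -175.555°, +166.059°, +166.306°, +173.195°, +178.312°, +178.452°, +179.219°, +179.781°.
Eastward gaps between consecutive values (wrapping around): 341.614°, 0.247°, 6.889°, 5.117°, 0.140°, 0.767°, 0.562°, 4.664°.
Largest gap = 341.614° ⇒ minimal covering band is its complement: 360° − 341.614° = 18.386°.
Band runs from +166.059° eastward to -175.555°, crossing the antimeridian.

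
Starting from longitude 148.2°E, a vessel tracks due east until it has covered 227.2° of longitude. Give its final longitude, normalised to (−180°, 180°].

15.4°E

Start at +148.2°; shift +227.2° → +375.4°.
+375.4° lies outside (−180°, 180°]; subtract 360° → +15.4°.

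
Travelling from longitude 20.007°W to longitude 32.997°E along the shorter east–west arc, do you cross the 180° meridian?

No

Signed shortest Δλ = ((32.997 − -20.007 + 180) mod 360) − 180 = 53.004°.
Going east by 53.004° from -20.007° reaches +32.997° without touching 180°.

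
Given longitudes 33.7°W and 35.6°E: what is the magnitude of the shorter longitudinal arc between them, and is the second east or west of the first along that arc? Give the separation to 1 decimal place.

Raw difference: 35.6 − -33.7 = 69.3°.
Normalise into (−180°, 180°]: 69.3° stays 69.3°.
Positive ⇒ the second point lies to the east; separation 69.3°.

69.3° east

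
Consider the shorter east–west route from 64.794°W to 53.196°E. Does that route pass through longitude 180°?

No

Signed shortest Δλ = ((53.196 − -64.794 + 180) mod 360) − 180 = 117.99°.
Going east by 117.99° from -64.794° reaches +53.196° without touching 180°.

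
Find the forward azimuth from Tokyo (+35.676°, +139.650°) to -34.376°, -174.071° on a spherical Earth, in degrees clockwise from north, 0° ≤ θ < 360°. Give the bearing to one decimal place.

143.0°

Δλ = -174.071 − 139.650 = -313.721°; wrapped into (−180°, 180°]: 46.279°.
θ = atan2( sin Δλ · cos φ₂ , cos φ₁ · sin φ₂ − sin φ₁ · cos φ₂ · cos Δλ )
  = atan2(0.59649, -0.79134) = 142.992° → normalised to [0°, 360°): 142.992°.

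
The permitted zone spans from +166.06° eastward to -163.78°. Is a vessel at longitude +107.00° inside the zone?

Band width going east from +166.06° to -163.78°: ((-163.78 − 166.06) mod 360) = 30.16°.
Offset of +107.00° east of the west edge: ((107.00 − 166.06) mod 360) = 300.94°.
300.94° > 30.16° ⇒ outside.

No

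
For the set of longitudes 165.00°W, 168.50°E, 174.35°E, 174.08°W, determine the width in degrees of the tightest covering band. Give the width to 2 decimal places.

26.50°

Sort the longitudes: -174.08°, -165.00°, +168.50°, +174.35°.
Eastward gaps between consecutive values (wrapping around): 9.08°, 333.50°, 5.85°, 11.57°.
Largest gap = 333.50° ⇒ minimal covering band is its complement: 360° − 333.50° = 26.50°.
Band runs from +168.50° eastward to -165.00°, crossing the antimeridian.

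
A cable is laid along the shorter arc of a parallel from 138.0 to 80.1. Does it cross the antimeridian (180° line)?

No

Signed shortest Δλ = ((80.1 − 138.0 + 180) mod 360) − 180 = -57.9°.
Going west by 57.9° from +138.0° reaches +80.1° without touching 180°.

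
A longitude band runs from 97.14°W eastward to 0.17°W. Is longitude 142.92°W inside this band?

Band width going east from -97.14° to -0.17°: ((-0.17 − -97.14) mod 360) = 96.97°.
Offset of -142.92° east of the west edge: ((-142.92 − -97.14) mod 360) = 314.22°.
314.22° > 96.97° ⇒ outside.

No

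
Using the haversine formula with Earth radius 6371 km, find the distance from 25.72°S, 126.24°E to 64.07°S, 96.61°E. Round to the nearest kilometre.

Δλ = 96.61 − 126.24 = -29.63°.
Δφ = -64.07 − -25.72 = -38.35°.
a = sin²(Δφ/2) + cos φ₁ · cos φ₂ · sin²(Δλ/2) = 0.133640.
c = 2·atan2(√a, √(1−a)) = 0.74848 rad → d = 6371·c ≈ 4768.60 km.

4769 km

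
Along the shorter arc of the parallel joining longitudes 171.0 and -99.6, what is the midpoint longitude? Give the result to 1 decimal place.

Signed shortest Δλ from +171.0° to -99.6° is +89.4°.
Midpoint longitude = +171.0° + (+89.4°)/2 = +171.0° + 44.7° = +215.7°.
Normalise into (−180°, 180°]: -144.3°.
(The naïve average (+171.0 + -99.6)/2 = 35.7° is on the wrong side of the globe.)

-144.3°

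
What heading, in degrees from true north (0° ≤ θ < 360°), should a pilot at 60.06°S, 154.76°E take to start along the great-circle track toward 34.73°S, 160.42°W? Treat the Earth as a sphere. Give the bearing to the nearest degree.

69°

Δλ = -160.42 − 154.76 = -315.18°; wrapped into (−180°, 180°]: 44.82°.
θ = atan2( sin Δλ · cos φ₂ , cos φ₁ · sin φ₂ − sin φ₁ · cos φ₂ · cos Δλ )
  = atan2(0.57930, 0.22082) = 69.134° → normalised to [0°, 360°): 69.134°.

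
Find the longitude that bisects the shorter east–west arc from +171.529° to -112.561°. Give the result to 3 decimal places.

Signed shortest Δλ from +171.529° to -112.561° is +75.910°.
Midpoint longitude = +171.529° + (+75.910°)/2 = +171.529° + 37.955° = +209.484°.
Normalise into (−180°, 180°]: -150.516°.
(The naïve average (+171.529 + -112.561)/2 = 29.484° is on the wrong side of the globe.)

-150.516°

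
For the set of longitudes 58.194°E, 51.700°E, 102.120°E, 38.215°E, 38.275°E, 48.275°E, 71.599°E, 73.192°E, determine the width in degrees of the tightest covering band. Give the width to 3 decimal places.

63.905°

Sort the longitudes: +38.215°, +38.275°, +48.275°, +51.700°, +58.194°, +71.599°, +73.192°, +102.120°.
Eastward gaps between consecutive values (wrapping around): 0.060°, 10.000°, 3.425°, 6.494°, 13.405°, 1.593°, 28.928°, 296.095°.
Largest gap = 296.095° ⇒ minimal covering band is its complement: 360° − 296.095° = 63.905°.
Band runs from +38.215° eastward to +102.120°.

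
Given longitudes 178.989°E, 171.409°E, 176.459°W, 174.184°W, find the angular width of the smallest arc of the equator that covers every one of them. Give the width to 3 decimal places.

Sort the longitudes: -176.459°, -174.184°, +171.409°, +178.989°.
Eastward gaps between consecutive values (wrapping around): 2.275°, 345.593°, 7.580°, 4.552°.
Largest gap = 345.593° ⇒ minimal covering band is its complement: 360° − 345.593° = 14.407°.
Band runs from +171.409° eastward to -174.184°, crossing the antimeridian.

14.407°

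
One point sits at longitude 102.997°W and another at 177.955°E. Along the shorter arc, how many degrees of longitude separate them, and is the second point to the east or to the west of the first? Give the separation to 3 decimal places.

79.048° west

Raw difference: 177.955 − -102.997 = 280.952°.
Normalise into (−180°, 180°]: 280.952° − 360° = -79.048°.
Negative ⇒ the second point lies to the west; separation 79.048°.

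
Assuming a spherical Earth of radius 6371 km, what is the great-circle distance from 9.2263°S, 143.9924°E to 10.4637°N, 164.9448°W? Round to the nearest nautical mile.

Δλ = -164.9448 − 143.9924 = -308.9372°; wrapped into (−180°, 180°]: 51.0628°.
Δφ = 10.4637 − -9.2263 = 19.6900°.
a = sin²(Δφ/2) + cos φ₁ · cos φ₂ · sin²(Δλ/2) = 0.209549.
c = 2·atan2(√a, √(1−a)) = 0.95096 rad → d = 6371·c ≈ 6058.56 km ≈ 3271.36 nmi.

3271 nmi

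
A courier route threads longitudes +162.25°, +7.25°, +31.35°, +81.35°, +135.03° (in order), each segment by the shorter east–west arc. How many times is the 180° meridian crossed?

0

Leg 1: +162.25° → +7.25°, shortest Δλ = -155.0° (west) — does not cross 180°.
Leg 2: +7.25° → +31.35°, shortest Δλ = 24.1° (east) — does not cross 180°.
Leg 3: +31.35° → +81.35°, shortest Δλ = 50.0° (east) — does not cross 180°.
Leg 4: +81.35° → +135.03°, shortest Δλ = 53.68° (east) — does not cross 180°.
Total crossings: 0.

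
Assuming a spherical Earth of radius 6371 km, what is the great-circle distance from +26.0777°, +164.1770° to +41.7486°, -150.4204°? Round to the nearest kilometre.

Δλ = -150.4204 − 164.1770 = -314.5974°; wrapped into (−180°, 180°]: 45.4026°.
Δφ = 41.7486 − 26.0777 = 15.6709°.
a = sin²(Δφ/2) + cos φ₁ · cos φ₂ · sin²(Δλ/2) = 0.118393.
c = 2·atan2(√a, √(1−a)) = 0.70252 rad → d = 6371·c ≈ 4475.78 km.

4476 km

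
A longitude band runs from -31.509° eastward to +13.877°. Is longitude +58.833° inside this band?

No

Band width going east from -31.509° to +13.877°: ((13.877 − -31.509) mod 360) = 45.386°.
Offset of +58.833° east of the west edge: ((58.833 − -31.509) mod 360) = 90.342°.
90.342° > 45.386° ⇒ outside.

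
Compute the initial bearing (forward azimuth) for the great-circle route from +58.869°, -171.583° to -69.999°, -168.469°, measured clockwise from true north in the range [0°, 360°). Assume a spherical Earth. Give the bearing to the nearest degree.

179°

Δλ = -168.469 − -171.583 = 3.114°.
θ = atan2( sin Δλ · cos φ₂ , cos φ₁ · sin φ₂ − sin φ₁ · cos φ₂ · cos Δλ )
  = atan2(0.01858, -0.77816) = 178.632° → normalised to [0°, 360°): 178.632°.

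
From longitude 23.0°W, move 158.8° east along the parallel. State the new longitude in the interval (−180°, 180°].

135.8°E

Start at -23.0°; shift +158.8° → +135.8°.
+135.8° already lies in (−180°, 180°].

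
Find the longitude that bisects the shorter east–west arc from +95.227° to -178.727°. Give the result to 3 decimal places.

+138.250°

Signed shortest Δλ from +95.227° to -178.727° is +86.046°.
Midpoint longitude = +95.227° + (+86.046°)/2 = +95.227° + 43.023° = +138.250°.
(The naïve average (+95.227 + -178.727)/2 = -41.75° is on the wrong side of the globe.)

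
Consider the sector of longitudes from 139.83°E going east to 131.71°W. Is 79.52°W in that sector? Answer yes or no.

Band width going east from +139.83° to -131.71°: ((-131.71 − 139.83) mod 360) = 88.46°.
Offset of -79.52° east of the west edge: ((-79.52 − 139.83) mod 360) = 140.65°.
140.65° > 88.46° ⇒ outside.

No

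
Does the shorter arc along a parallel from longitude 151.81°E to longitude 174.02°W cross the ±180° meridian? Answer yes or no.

Naïve |-174.02 − 151.81| = 325.83° > 180°, so the shorter arc goes the other way round — across 180°.
Signed shortest Δλ = ((-174.02 − 151.81 + 180) mod 360) − 180 = 34.17°.
Going east by 34.17° from +151.81° passes through 180° before reaching -174.02°.

Yes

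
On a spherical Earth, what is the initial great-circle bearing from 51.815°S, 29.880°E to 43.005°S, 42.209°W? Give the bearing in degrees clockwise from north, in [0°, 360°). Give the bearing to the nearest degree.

Δλ = -42.209 − 29.880 = -72.089°.
θ = atan2( sin Δλ · cos φ₂ , cos φ₁ · sin φ₂ − sin φ₁ · cos φ₂ · cos Δλ )
  = atan2(-0.69585, -0.24488) = -109.387° → normalised to [0°, 360°): 250.613°.

251°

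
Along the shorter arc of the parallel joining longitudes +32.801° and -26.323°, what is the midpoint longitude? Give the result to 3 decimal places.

+3.239°

Signed shortest Δλ from +32.801° to -26.323° is -59.124°.
Midpoint longitude = +32.801° + (-59.124°)/2 = +32.801° − 29.562° = +3.239°.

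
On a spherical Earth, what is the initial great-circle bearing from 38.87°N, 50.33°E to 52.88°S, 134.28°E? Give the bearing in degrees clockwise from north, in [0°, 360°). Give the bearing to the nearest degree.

Δλ = 134.28 − 50.33 = 83.95°.
θ = atan2( sin Δλ · cos φ₂ , cos φ₁ · sin φ₂ − sin φ₁ · cos φ₂ · cos Δλ )
  = atan2(0.60013, -0.66073) = 137.752° → normalised to [0°, 360°): 137.752°.

138°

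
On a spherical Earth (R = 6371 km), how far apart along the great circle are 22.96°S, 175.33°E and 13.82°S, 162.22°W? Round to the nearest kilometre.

Δλ = -162.22 − 175.33 = -337.55°; wrapped into (−180°, 180°]: 22.45°.
Δφ = -13.82 − -22.96 = 9.14°.
a = sin²(Δφ/2) + cos φ₁ · cos φ₂ · sin²(Δλ/2) = 0.040230.
c = 2·atan2(√a, √(1−a)) = 0.40389 rad → d = 6371·c ≈ 2573.16 km.

2573 km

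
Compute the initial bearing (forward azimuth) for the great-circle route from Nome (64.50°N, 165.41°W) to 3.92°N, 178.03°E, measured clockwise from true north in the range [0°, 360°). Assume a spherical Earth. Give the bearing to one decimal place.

198.8°

Δλ = 178.03 − -165.41 = 343.44°; wrapped into (−180°, 180°]: -16.56°.
θ = atan2( sin Δλ · cos φ₂ , cos φ₁ · sin φ₂ − sin φ₁ · cos φ₂ · cos Δλ )
  = atan2(-0.28435, -0.83369) = -161.167° → normalised to [0°, 360°): 198.833°.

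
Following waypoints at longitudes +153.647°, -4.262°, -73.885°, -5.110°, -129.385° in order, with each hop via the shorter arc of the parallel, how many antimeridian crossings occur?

0

Leg 1: +153.647° → -4.262°, shortest Δλ = -157.909° (west) — does not cross 180°.
Leg 2: -4.262° → -73.885°, shortest Δλ = -69.623° (west) — does not cross 180°.
Leg 3: -73.885° → -5.110°, shortest Δλ = 68.775° (east) — does not cross 180°.
Leg 4: -5.110° → -129.385°, shortest Δλ = -124.275° (west) — does not cross 180°.
Total crossings: 0.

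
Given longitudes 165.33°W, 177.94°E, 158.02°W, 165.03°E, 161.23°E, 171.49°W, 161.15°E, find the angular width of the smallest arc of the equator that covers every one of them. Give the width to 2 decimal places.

Sort the longitudes: -171.49°, -165.33°, -158.02°, +161.15°, +161.23°, +165.03°, +177.94°.
Eastward gaps between consecutive values (wrapping around): 6.16°, 7.31°, 319.17°, 0.08°, 3.80°, 12.91°, 10.57°.
Largest gap = 319.17° ⇒ minimal covering band is its complement: 360° − 319.17° = 40.83°.
Band runs from +161.15° eastward to -158.02°, crossing the antimeridian.

40.83°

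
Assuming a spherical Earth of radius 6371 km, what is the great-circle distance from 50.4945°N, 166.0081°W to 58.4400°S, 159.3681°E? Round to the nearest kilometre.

12515 km

Δλ = 159.3681 − -166.0081 = 325.3762°; wrapped into (−180°, 180°]: -34.6238°.
Δφ = -58.4400 − 50.4945 = -108.9345°.
a = sin²(Δφ/2) + cos φ₁ · cos φ₂ · sin²(Δλ/2) = 0.691727.
c = 2·atan2(√a, √(1−a)) = 1.96433 rad → d = 6371·c ≈ 12514.74 km.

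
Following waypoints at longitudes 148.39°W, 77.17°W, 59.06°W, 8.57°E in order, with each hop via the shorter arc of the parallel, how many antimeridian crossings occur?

Leg 1: -148.39° → -77.17°, shortest Δλ = 71.22° (east) — does not cross 180°.
Leg 2: -77.17° → -59.06°, shortest Δλ = 18.11° (east) — does not cross 180°.
Leg 3: -59.06° → +8.57°, shortest Δλ = 67.63° (east) — does not cross 180°.
Total crossings: 0.

0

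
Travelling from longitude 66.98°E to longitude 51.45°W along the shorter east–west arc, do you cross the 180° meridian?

No

Signed shortest Δλ = ((-51.45 − 66.98 + 180) mod 360) − 180 = -118.43°.
Going west by 118.43° from +66.98° reaches -51.45° without touching 180°.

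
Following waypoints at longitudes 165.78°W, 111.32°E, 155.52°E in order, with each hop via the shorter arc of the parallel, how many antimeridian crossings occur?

1

Leg 1: -165.78° → +111.32°, shortest Δλ = -82.9° (west) — crosses 180°.
Leg 2: +111.32° → +155.52°, shortest Δλ = 44.2° (east) — does not cross 180°.
Total crossings: 1.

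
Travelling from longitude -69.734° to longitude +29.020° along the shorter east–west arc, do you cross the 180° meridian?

No

Signed shortest Δλ = ((29.020 − -69.734 + 180) mod 360) − 180 = 98.754°.
Going east by 98.754° from -69.734° reaches +29.020° without touching 180°.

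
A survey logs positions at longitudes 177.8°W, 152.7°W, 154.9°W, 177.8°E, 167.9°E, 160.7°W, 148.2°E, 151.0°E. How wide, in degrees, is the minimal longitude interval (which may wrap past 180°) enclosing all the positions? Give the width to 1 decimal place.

Sort the longitudes: -177.8°, -160.7°, -154.9°, -152.7°, +148.2°, +151.0°, +167.9°, +177.8°.
Eastward gaps between consecutive values (wrapping around): 17.1°, 5.8°, 2.2°, 300.9°, 2.8°, 16.9°, 9.9°, 4.4°.
Largest gap = 300.9° ⇒ minimal covering band is its complement: 360° − 300.9° = 59.1°.
Band runs from +148.2° eastward to -152.7°, crossing the antimeridian.

59.1°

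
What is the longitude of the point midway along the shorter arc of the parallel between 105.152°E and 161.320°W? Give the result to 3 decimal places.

151.916°E

Signed shortest Δλ from +105.152° to -161.320° is +93.528°.
Midpoint longitude = +105.152° + (+93.528°)/2 = +105.152° + 46.764° = +151.916°.
(The naïve average (+105.152 + -161.320)/2 = -28.084° is on the wrong side of the globe.)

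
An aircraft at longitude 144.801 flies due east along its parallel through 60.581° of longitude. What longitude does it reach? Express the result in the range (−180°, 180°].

-154.618°

Start at +144.801°; shift +60.581° → +205.382°.
+205.382° lies outside (−180°, 180°]; subtract 360° → -154.618°.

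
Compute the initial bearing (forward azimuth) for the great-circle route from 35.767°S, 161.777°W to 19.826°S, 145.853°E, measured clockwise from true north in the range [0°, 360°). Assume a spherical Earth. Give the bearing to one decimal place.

Δλ = 145.853 − -161.777 = 307.630°; wrapped into (−180°, 180°]: -52.370°.
θ = atan2( sin Δλ · cos φ₂ , cos φ₁ · sin φ₂ − sin φ₁ · cos φ₂ · cos Δλ )
  = atan2(-0.74503, 0.06052) = -85.356° → normalised to [0°, 360°): 274.644°.

274.6°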